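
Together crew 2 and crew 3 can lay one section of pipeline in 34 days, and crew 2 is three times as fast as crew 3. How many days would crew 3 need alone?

136 days

Let crew 3's rate be r; then crew 2's rate is 3r, so together (3 + 1)r = 4r = 1/34.
Thus r = 1/136 per day.
Crew 3 alone: 136 days; crew 2 alone: 136/3 days.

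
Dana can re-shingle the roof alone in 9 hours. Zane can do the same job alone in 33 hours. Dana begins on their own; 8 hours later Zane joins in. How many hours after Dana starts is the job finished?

In the first 8 hours Dana alone does 8/9 of the job, leaving 1/9.
Once everyone is working, combined rate: 1/9 + 1/33 = (11 + 3)/99 = 14/99 per hour.
Remaining 1/9 at 14/99 per hour takes 11/14 hours.
Total from the start = 8 + 11/14 = 123/14 hours.

123/14 hours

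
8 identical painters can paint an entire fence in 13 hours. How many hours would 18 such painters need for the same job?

Total work is 8·13 = 104 painter-hours.
With 18 painters: 104/18 = 52/9 hours.

52/9 hours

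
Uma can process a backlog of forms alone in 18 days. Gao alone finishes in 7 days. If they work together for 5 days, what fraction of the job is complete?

125/126

Combined rate: 1/18 + 1/7 = (7 + 18)/126 = 25/126 per day.
In 5 days they complete 5·25/126 = 125/126 of the job.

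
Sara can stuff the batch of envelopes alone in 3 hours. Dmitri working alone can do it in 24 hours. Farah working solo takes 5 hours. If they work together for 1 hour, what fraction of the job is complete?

23/40

Combined rate: 1/3 + 1/24 + 1/5 = (40 + 5 + 24)/120 = 69/120 = 23/40 per hour.
In 1 hour they complete 1·23/40 = 23/40 of the job.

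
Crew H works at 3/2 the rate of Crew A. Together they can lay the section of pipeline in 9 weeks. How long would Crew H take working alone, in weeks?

15 weeks

Let Crew A's rate be r; then Crew H's rate is (3/2)r, so together (3/2 + 1)r = (5/2)r = 1/9.
Thus r = 2/45 per week.
Crew A alone: 45/2 weeks; Crew H alone: 15 weeks.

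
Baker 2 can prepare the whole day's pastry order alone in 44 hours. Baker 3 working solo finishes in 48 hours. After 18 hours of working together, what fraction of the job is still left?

Combined rate: 1/44 + 1/48 = (12 + 11)/528 = 23/528 per hour.
In 18 hours they complete 18·23/528 = 69/88 of the job.
So 19/88 remains.

19/88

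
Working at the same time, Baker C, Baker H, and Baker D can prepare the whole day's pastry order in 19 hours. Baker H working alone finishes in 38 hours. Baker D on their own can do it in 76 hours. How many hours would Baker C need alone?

Combined rate is 1/19 per hour.
Known contribution: 1/38 + 1/76 = (2 + 1)/76 = 3/76 per hour.
So Baker C's rate is 1/19 − 3/76 = 1/76, meaning 76 hours alone.

76 hours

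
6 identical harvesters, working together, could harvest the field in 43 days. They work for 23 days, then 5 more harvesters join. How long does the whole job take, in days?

One harvester does 1/258 of the job per day.
After 23 days with 6 harvesters, 23/43 is done (20/43 left).
With 11 harvesters the rate is 11/258, so the rest takes 20/43 ÷ 11/258 = 120/11 days.
Total = 23 + 120/11 = 373/11 days.

373/11 days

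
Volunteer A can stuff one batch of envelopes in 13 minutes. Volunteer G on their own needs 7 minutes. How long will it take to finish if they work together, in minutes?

Combined rate: 1/13 + 1/7 = (7 + 13)/91 = 20/91 per minute.
Time = 1 ÷ (20/91) = 91/20 minutes.

91/20 minutes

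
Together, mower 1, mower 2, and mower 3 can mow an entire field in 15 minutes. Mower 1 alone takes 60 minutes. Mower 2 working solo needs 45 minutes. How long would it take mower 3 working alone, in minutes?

36 minutes

Combined rate is 1/15 per minute.
Known contribution: 1/60 + 1/45 = (3 + 4)/180 = 7/180 per minute.
So mower 3's rate is 1/15 − 7/180 = 1/36, meaning 36 minutes alone.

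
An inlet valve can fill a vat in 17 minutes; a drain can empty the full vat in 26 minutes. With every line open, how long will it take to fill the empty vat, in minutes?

442/9 minutes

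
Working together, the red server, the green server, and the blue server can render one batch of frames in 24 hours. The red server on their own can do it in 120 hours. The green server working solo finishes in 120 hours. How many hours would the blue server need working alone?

Combined rate is 1/24 per hour.
Known contribution: 1/120 + 1/120 = (1 + 1)/120 = 2/120 = 1/60 per hour.
So the blue server's rate is 1/24 − 1/60 = 1/40, meaning 40 hours alone.

40 hours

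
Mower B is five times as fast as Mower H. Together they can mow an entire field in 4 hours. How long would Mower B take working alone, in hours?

24/5 hours

Let Mower H's rate be r; then Mower B's rate is 5r, so together (5 + 1)r = 6r = 1/4.
Thus r = 1/24 per hour.
Mower H alone: 24 hours; Mower B alone: 24/5 hours.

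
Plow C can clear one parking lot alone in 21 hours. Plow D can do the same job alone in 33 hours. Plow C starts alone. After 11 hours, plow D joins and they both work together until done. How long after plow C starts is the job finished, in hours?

In the first 11 hours plow C alone does 11/21 of the job, leaving 10/21.
Once everyone is working, combined rate: 1/21 + 1/33 = (11 + 7)/231 = 18/231 = 6/77 per hour.
Remaining 10/21 at 6/77 per hour takes 55/9 hours.
Total from the start = 11 + 55/9 = 154/9 hours.

154/9 hours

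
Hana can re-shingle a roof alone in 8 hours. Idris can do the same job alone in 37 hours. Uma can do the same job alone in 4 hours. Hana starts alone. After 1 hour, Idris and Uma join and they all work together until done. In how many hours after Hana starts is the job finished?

54/17 hours

In the first 1 hour Hana alone does 1/8 of the job, leaving 7/8.
Once everyone is working, combined rate: 1/8 + 1/37 + 1/4 = (37 + 8 + 74)/296 = 119/296 per hour.
Remaining 7/8 at 119/296 per hour takes 37/17 hours.
Total from the start = 1 + 37/17 = 54/17 hours.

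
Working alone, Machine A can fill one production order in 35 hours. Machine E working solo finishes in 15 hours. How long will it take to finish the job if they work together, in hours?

21/2 hours

Combined rate: 1/35 + 1/15 = (3 + 7)/105 = 10/105 = 2/21 per hour.
Time = 1 ÷ (2/21) = 21/2 hours.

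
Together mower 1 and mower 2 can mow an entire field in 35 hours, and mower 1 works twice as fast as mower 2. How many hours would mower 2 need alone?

Let mower 2's rate be r; then mower 1's rate is 2r, so together (2 + 1)r = 3r = 1/35.
Thus r = 1/105 per hour.
Mower 2 alone: 105 hours; mower 1 alone: 105/2 hours.

105 hours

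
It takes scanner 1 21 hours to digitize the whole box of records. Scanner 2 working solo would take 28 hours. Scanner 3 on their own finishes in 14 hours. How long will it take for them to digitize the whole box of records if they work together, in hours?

84/13 hours

Combined rate: 1/21 + 1/28 + 1/14 = (4 + 3 + 6)/84 = 13/84 per hour.
Time = 1 ÷ (13/84) = 84/13 hours.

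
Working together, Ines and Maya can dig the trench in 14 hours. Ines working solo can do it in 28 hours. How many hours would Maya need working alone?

28 hours

Combined rate is 1/14 per hour.
Known contribution: 1/28 per hour.
So Maya's rate is 1/14 − 1/28 = 1/28, meaning 28 hours alone.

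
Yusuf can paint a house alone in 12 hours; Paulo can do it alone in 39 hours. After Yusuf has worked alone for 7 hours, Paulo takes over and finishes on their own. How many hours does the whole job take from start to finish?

93/4 hours

In 7 hours Yusuf does 7/12 of the job, leaving 5/12.
Paulo works at 1/39 per hour, so finishing takes 5/12 ÷ 1/39 = 65/4 hours.
Total time = 7 + 65/4 = 93/4 hours.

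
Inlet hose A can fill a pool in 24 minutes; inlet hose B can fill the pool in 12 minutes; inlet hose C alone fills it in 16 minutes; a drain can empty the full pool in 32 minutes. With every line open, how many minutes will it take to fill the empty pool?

Net rate = 1/24 + 1/12 + 1/16 − 1/32 = (4 + 8 + 6 − 3)/96 = 15/96 = 5/32 per minute.
Filling time = 1 ÷ (5/32) = 32/5 minutes.

32/5 minutes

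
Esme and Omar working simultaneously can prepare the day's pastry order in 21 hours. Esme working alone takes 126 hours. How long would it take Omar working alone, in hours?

126/5 hours

Combined rate is 1/21 per hour.
Known contribution: 1/126 per hour.
So Omar's rate is 1/21 − 1/126 = 5/126, meaning 126/5 hours alone.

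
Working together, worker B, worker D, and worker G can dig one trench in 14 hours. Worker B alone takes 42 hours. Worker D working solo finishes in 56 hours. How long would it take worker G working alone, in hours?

168/5 hours

Combined rate is 1/14 per hour.
Known contribution: 1/42 + 1/56 = (4 + 3)/168 = 7/168 = 1/24 per hour.
So worker G's rate is 1/14 − 1/24 = 5/168, meaning 168/5 hours alone.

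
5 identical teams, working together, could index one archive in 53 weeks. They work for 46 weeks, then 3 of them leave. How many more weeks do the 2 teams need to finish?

35/2 weeks

One team does 1/265 of the job per week.
After 46 weeks with 5 teams, 46/53 is done (7/53 left).
With 2 teams the rate is 2/265, so the rest takes 7/53 ÷ 2/265 = 35/2 weeks.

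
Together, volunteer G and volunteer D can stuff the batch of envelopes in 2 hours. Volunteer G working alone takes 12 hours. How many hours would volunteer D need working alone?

12/5 hours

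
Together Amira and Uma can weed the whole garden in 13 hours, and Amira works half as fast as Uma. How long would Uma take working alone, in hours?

39/2 hours

Let Uma's rate be r; then Amira's rate is (1/2)r, so together (1/2 + 1)r = (3/2)r = 1/13.
Thus r = 2/39 per hour.
Uma alone: 39/2 hours; Amira alone: 39 hours.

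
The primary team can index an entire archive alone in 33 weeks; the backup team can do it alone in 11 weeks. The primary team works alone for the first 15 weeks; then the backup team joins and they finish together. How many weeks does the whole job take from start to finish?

In 15 weeks the primary team does 15/33 = 5/11 of the job, leaving 6/11.
The primary team and the backup team together work at 4/33 per week, so finishing takes 6/11 ÷ 4/33 = 9/2 weeks.
Total time = 15 + 9/2 = 39/2 weeks.

39/2 weeks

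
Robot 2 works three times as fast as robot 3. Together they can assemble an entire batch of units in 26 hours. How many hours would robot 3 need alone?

104 hours

Let robot 3's rate be r; then robot 2's rate is 3r, so together (3 + 1)r = 4r = 1/26.
Thus r = 1/104 per hour.
Robot 3 alone: 104 hours; robot 2 alone: 104/3 hours.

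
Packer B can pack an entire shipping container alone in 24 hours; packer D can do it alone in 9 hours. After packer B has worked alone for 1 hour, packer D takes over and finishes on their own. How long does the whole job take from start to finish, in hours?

In 1 hour packer B does 1/24 of the job, leaving 23/24.
Packer D works at 1/9 per hour, so finishing takes 23/24 ÷ 1/9 = 69/8 hours.
Total time = 1 + 69/8 = 77/8 hours.

77/8 hours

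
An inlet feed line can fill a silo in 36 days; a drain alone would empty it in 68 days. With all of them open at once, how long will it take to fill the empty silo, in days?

Net rate = 1/36 − 1/68 = (17 − 9)/612 = 8/612 = 2/153 per day.
Filling time = 1 ÷ (2/153) = 153/2 days.

153/2 days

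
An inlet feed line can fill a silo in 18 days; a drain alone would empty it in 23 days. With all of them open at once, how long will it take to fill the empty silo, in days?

414/5 days

Net rate = 1/18 − 1/23 = (23 − 18)/414 = 5/414 per day.
Filling time = 1 ÷ (5/414) = 414/5 days.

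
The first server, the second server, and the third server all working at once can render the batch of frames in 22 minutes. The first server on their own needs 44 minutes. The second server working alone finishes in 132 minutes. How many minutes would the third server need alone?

Combined rate is 1/22 per minute.
Known contribution: 1/44 + 1/132 = (3 + 1)/132 = 4/132 = 1/33 per minute.
So the third server's rate is 1/22 − 1/33 = 1/66, meaning 66 minutes alone.

66 minutes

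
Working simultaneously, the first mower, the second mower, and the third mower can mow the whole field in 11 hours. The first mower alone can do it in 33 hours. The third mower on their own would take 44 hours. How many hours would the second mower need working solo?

Combined rate is 1/11 per hour.
Known contribution: 1/33 + 1/44 = (4 + 3)/132 = 7/132 per hour.
So the second mower's rate is 1/11 − 7/132 = 5/132, meaning 132/5 hours alone.

132/5 hours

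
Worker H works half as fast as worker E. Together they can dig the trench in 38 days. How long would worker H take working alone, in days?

Let worker E's rate be r; then worker H's rate is (1/2)r, so together (1/2 + 1)r = (3/2)r = 1/38.
Thus r = 1/57 per day.
Worker E alone: 57 days; worker H alone: 114 days.

114 days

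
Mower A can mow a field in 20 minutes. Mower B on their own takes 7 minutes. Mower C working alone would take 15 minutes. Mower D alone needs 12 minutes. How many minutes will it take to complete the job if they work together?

Combined rate: 1/20 + 1/7 + 1/15 + 1/12 = (21 + 60 + 28 + 35)/420 = 144/420 = 12/35 per minute.
Time = 1 ÷ (12/35) = 35/12 minutes.

35/12 minutes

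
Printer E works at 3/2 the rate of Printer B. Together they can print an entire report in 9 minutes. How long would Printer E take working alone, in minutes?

15 minutes

Let Printer B's rate be r; then Printer E's rate is (3/2)r, so together (3/2 + 1)r = (5/2)r = 1/9.
Thus r = 2/45 per minute.
Printer B alone: 45/2 minutes; Printer E alone: 15 minutes.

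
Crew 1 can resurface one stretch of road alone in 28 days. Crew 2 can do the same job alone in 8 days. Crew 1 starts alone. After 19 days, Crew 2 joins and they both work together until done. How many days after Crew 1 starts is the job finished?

21 days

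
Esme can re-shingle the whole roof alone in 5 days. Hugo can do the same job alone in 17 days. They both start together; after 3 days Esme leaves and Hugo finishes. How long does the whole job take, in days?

34/5 days

In the first 3 days the combined rate is 22/85, so 66/85 of the job is done, leaving 19/85.
After Esme leaves the rate is 1/17 per day; the remaining 19/85 takes 19/5 days.
Total = 3 + 19/5 = 34/5 days.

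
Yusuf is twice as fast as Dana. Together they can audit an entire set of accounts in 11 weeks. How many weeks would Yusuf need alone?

33/2 weeks

Let Dana's rate be r; then Yusuf's rate is 2r, so together (2 + 1)r = 3r = 1/11.
Thus r = 1/33 per week.
Dana alone: 33 weeks; Yusuf alone: 33/2 weeks.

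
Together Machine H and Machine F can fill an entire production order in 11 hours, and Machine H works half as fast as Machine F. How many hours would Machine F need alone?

Let Machine F's rate be r; then Machine H's rate is (1/2)r, so together (1/2 + 1)r = (3/2)r = 1/11.
Thus r = 2/33 per hour.
Machine F alone: 33/2 hours; Machine H alone: 33 hours.

33/2 hours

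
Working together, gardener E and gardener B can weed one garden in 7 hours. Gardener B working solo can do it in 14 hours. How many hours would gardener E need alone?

Combined rate is 1/7 per hour.
Known contribution: 1/14 per hour.
So gardener E's rate is 1/7 − 1/14 = 1/14, meaning 14 hours alone.

14 hours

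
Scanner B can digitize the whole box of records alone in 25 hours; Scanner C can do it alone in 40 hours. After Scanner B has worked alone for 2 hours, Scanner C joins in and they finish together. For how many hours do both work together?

184/13 hours

In 2 hours Scanner B does 2/25 of the job, leaving 23/25.
Scanner B and Scanner C together work at 13/200 per hour, so finishing takes 23/25 ÷ 13/200 = 184/13 hours.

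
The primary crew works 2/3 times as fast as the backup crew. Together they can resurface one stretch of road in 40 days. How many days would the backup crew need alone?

200/3 days

Let the backup crew's rate be r; then the primary crew's rate is (2/3)r, so together (2/3 + 1)r = (5/3)r = 1/40.
Thus r = 3/200 per day.
The backup crew alone: 200/3 days; the primary crew alone: 100 days.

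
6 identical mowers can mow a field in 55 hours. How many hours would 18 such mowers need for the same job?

55/3 hours

Total work is 6·55 = 330 mower-hours.
With 18 mowers: 330/18 = 55/3 hours.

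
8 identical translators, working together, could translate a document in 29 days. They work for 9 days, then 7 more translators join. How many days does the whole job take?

59/3 days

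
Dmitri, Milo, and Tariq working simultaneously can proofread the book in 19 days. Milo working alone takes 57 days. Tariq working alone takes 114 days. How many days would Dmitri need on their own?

38 days

Combined rate is 1/19 per day.
Known contribution: 1/57 + 1/114 = (2 + 1)/114 = 3/114 = 1/38 per day.
So Dmitri's rate is 1/19 − 1/38 = 1/38, meaning 38 days alone.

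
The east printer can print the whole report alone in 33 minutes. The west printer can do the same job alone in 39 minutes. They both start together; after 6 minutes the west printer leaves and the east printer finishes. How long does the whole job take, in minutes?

363/13 minutes

In the first 6 minutes the combined rate is 8/143, so 48/143 of the job is done, leaving 95/143.
After the west printer leaves the rate is 1/33 per minute; the remaining 95/143 takes 285/13 minutes.
Total = 6 + 285/13 = 363/13 minutes.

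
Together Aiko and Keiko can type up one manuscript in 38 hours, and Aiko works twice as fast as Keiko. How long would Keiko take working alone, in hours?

114 hours

Let Keiko's rate be r; then Aiko's rate is 2r, so together (2 + 1)r = 3r = 1/38.
Thus r = 1/114 per hour.
Keiko alone: 114 hours; Aiko alone: 57 hours.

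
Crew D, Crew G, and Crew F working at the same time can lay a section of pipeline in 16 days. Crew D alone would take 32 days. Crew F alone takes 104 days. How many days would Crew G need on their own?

Combined rate is 1/16 per day.
Known contribution: 1/32 + 1/104 = (13 + 4)/416 = 17/416 per day.
So Crew G's rate is 1/16 − 17/416 = 9/416, meaning 416/9 days alone.

416/9 days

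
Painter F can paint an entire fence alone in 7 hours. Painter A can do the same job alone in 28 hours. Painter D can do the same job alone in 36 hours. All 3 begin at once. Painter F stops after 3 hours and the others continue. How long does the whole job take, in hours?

9 hours

In the first 3 hours the combined rate is 13/63, so 13/21 of the job is done, leaving 8/21.
After painter F leaves the rate is 4/63 per hour; the remaining 8/21 takes 6 hours.
Total = 3 + 6 = 9 hours.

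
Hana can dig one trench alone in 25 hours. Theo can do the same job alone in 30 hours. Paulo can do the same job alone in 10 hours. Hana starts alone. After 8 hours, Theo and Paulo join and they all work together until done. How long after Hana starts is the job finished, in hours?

In the first 8 hours Hana alone does 8/25 of the job, leaving 17/25.
Once everyone is working, combined rate: 1/25 + 1/30 + 1/10 = (6 + 5 + 15)/150 = 26/150 = 13/75 per hour.
Remaining 17/25 at 13/75 per hour takes 51/13 hours.
Total from the start = 8 + 51/13 = 155/13 hours.

155/13 hours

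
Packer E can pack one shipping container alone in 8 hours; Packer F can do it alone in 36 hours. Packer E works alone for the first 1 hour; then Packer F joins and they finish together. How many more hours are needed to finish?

In 1 hour Packer E does 1/8 of the job, leaving 7/8.
Packer E and Packer F together work at 11/72 per hour, so finishing takes 7/8 ÷ 11/72 = 63/11 hours.

63/11 hours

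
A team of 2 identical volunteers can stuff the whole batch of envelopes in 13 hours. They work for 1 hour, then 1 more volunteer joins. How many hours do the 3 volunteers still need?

One volunteer does 1/26 of the job per hour.
After 1 hour with 2 volunteers, 1/13 is done (12/13 left).
With 3 volunteers the rate is 3/26, so the rest takes 12/13 ÷ 3/26 = 8 hours.

8 hours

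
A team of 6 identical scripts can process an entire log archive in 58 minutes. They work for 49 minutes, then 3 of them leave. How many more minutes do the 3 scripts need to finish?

One script does 1/348 of the job per minute.
After 49 minutes with 6 scripts, 49/58 is done (9/58 left).
With 3 scripts the rate is 3/348 = 1/116, so the rest takes 9/58 ÷ 1/116 = 18 minutes.

18 minutes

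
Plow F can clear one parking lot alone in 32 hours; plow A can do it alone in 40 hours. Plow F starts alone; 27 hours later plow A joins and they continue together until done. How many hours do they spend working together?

25/9 hours

In 27 hours plow F does 27/32 of the job, leaving 5/32.
Plow F and plow A together work at 9/160 per hour, so finishing takes 5/32 ÷ 9/160 = 25/9 hours.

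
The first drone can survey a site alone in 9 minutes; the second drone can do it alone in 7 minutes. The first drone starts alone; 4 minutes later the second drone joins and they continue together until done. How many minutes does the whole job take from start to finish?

In 4 minutes the first drone does 4/9 of the job, leaving 5/9.
The first drone and the second drone together work at 16/63 per minute, so finishing takes 5/9 ÷ 16/63 = 35/16 minutes.
Total time = 4 + 35/16 = 99/16 minutes.

99/16 minutes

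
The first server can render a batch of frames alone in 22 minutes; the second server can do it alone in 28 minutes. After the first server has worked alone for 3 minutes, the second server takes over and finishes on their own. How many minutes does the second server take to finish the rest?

266/11 minutes

In 3 minutes the first server does 3/22 of the job, leaving 19/22.
The second server works at 1/28 per minute, so finishing takes 19/22 ÷ 1/28 = 266/11 minutes.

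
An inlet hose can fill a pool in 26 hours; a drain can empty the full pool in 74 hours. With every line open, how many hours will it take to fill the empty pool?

Net rate = 1/26 − 1/74 = (37 − 13)/962 = 24/962 = 12/481 per hour.
Filling time = 1 ÷ (12/481) = 481/12 hours.

481/12 hours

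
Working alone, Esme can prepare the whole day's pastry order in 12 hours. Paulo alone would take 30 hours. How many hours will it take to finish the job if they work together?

Combined rate: 1/12 + 1/30 = (5 + 2)/60 = 7/60 per hour.
Time = 1 ÷ (7/60) = 60/7 hours.

60/7 hours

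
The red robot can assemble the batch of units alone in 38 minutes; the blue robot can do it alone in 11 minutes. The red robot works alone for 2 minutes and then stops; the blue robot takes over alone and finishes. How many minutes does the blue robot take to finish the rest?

In 2 minutes the red robot does 2/38 = 1/19 of the job, leaving 18/19.
The blue robot works at 1/11 per minute, so finishing takes 18/19 ÷ 1/11 = 198/19 minutes.

198/19 minutes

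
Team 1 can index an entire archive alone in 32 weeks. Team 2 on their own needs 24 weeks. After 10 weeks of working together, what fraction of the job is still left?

13/48

Combined rate: 1/32 + 1/24 = (3 + 4)/96 = 7/96 per week.
In 10 weeks they complete 10·7/96 = 35/48 of the job.
So 13/48 remains.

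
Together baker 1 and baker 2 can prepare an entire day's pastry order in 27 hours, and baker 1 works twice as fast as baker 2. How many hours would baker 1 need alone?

81/2 hours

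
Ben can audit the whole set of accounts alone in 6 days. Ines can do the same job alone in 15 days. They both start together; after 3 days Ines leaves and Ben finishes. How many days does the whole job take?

In the first 3 days the combined rate is 7/30, so 7/10 of the job is done, leaving 3/10.
After Ines leaves the rate is 1/6 per day; the remaining 3/10 takes 9/5 days.
Total = 3 + 9/5 = 24/5 days.

24/5 days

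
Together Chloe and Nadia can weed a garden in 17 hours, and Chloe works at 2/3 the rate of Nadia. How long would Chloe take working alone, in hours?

85/2 hours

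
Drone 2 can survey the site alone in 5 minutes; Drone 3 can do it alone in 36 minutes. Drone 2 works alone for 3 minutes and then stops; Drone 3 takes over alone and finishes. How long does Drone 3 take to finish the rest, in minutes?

72/5 minutes

In 3 minutes Drone 2 does 3/5 of the job, leaving 2/5.
Drone 3 works at 1/36 per minute, so finishing takes 2/5 ÷ 1/36 = 72/5 minutes.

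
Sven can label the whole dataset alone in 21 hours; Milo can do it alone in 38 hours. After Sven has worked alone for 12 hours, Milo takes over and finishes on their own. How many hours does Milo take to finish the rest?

114/7 hours

In 12 hours Sven does 12/21 = 4/7 of the job, leaving 3/7.
Milo works at 1/38 per hour, so finishing takes 3/7 ÷ 1/38 = 114/7 hours.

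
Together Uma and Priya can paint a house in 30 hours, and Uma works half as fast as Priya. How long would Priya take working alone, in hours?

Let Priya's rate be r; then Uma's rate is (1/2)r, so together (1/2 + 1)r = (3/2)r = 1/30.
Thus r = 1/45 per hour.
Priya alone: 45 hours; Uma alone: 90 hours.

45 hours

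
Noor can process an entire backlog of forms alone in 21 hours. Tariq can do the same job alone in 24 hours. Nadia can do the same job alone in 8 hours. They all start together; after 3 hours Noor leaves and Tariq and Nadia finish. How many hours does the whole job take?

36/7 hours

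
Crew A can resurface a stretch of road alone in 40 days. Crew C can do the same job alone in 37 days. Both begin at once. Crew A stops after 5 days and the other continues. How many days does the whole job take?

259/8 days

In the first 5 days the combined rate is 77/1480, so 77/296 of the job is done, leaving 219/296.
After crew A leaves the rate is 1/37 per day; the remaining 219/296 takes 219/8 days.
Total = 5 + 219/8 = 259/8 days.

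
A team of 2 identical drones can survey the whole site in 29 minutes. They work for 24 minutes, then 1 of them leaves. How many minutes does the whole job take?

34 minutes

One drone does 1/58 of the job per minute.
After 24 minutes with 2 drones, 24/29 is done (5/29 left).
With 1 drone the rate is 1/58, so the rest takes 5/29 ÷ 1/58 = 10 minutes.
Total = 24 + 10 = 34 minutes.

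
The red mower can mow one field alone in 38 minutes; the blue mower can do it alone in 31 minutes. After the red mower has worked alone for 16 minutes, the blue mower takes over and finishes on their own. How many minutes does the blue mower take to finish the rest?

341/19 minutes

In 16 minutes the red mower does 16/38 = 8/19 of the job, leaving 11/19.
The blue mower works at 1/31 per minute, so finishing takes 11/19 ÷ 1/31 = 341/19 minutes.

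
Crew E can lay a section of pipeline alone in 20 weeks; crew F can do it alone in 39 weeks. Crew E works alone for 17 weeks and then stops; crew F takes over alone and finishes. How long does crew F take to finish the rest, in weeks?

117/20 weeks

In 17 weeks crew E does 17/20 of the job, leaving 3/20.
Crew F works at 1/39 per week, so finishing takes 3/20 ÷ 1/39 = 117/20 weeks.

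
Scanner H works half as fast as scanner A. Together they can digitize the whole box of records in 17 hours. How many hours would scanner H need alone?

51 hours

Let scanner A's rate be r; then scanner H's rate is (1/2)r, so together (1/2 + 1)r = (3/2)r = 1/17.
Thus r = 2/51 per hour.
Scanner A alone: 51/2 hours; scanner H alone: 51 hours.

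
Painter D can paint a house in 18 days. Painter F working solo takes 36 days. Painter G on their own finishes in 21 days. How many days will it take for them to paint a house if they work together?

84/11 days

Combined rate: 1/18 + 1/36 + 1/21 = (14 + 7 + 12)/252 = 33/252 = 11/84 per day.
Time = 1 ÷ (11/84) = 84/11 days.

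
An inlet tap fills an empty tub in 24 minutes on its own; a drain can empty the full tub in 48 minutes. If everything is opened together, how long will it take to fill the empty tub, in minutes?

Net rate = 1/24 − 1/48 = (2 − 1)/48 = 1/48 per minute.
Filling time = 1 ÷ (1/48) = 48 minutes.

48 minutes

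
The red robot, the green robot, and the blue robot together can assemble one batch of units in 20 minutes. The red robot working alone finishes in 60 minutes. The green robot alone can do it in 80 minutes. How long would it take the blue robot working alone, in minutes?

48 minutes

Combined rate is 1/20 per minute.
Known contribution: 1/60 + 1/80 = (4 + 3)/240 = 7/240 per minute.
So the blue robot's rate is 1/20 − 7/240 = 1/48, meaning 48 minutes alone.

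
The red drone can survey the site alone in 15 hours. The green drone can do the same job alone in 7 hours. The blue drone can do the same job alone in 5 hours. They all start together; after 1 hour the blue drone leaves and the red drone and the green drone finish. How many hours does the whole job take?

42/11 hours

In the first 1 hour the combined rate is 43/105, so 43/105 of the job is done, leaving 62/105.
After the blue drone leaves the rate is 22/105 per hour; the remaining 62/105 takes 31/11 hours.
Total = 1 + 31/11 = 42/11 hours.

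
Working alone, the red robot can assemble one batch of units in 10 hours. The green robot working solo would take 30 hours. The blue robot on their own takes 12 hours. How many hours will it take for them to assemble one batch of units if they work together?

Combined rate: 1/10 + 1/30 + 1/12 = (6 + 2 + 5)/60 = 13/60 per hour.
Time = 1 ÷ (13/60) = 60/13 hours.

60/13 hours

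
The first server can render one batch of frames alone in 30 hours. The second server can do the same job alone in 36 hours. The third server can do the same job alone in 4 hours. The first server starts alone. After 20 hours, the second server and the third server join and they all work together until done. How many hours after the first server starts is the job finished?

In the first 20 hours the first server alone does 20/30 = 2/3 of the job, leaving 1/3.
Once everyone is working, combined rate: 1/30 + 1/36 + 1/4 = (6 + 5 + 45)/180 = 56/180 = 14/45 per hour.
Remaining 1/3 at 14/45 per hour takes 15/14 hours.
Total from the start = 20 + 15/14 = 295/14 hours.

295/14 hours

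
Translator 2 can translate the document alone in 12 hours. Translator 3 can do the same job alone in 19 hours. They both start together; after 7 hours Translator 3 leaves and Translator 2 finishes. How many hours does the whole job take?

In the first 7 hours the combined rate is 31/228, so 217/228 of the job is done, leaving 11/228.
After Translator 3 leaves the rate is 1/12 per hour; the remaining 11/228 takes 11/19 hours.
Total = 7 + 11/19 = 144/19 hours.

144/19 hours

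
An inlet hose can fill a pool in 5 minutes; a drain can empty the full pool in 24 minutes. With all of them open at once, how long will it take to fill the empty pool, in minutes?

120/19 minutes

Net rate = 1/5 − 1/24 = (24 − 5)/120 = 19/120 per minute.
Filling time = 1 ÷ (19/120) = 120/19 minutes.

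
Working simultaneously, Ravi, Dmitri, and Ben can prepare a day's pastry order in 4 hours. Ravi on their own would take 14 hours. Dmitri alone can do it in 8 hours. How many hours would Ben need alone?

Combined rate is 1/4 per hour.
Known contribution: 1/14 + 1/8 = (4 + 7)/56 = 11/56 per hour.
So Ben's rate is 1/4 − 11/56 = 3/56, meaning 56/3 hours alone.

56/3 hours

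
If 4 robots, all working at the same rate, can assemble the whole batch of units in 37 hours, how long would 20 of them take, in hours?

37/5 hours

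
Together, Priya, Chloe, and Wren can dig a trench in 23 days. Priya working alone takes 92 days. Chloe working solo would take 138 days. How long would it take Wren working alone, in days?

Combined rate is 1/23 per day.
Known contribution: 1/92 + 1/138 = (3 + 2)/276 = 5/276 per day.
So Wren's rate is 1/23 − 5/276 = 7/276, meaning 276/7 days alone.

276/7 days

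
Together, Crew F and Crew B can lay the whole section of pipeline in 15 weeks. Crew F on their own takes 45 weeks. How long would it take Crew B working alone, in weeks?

Combined rate is 1/15 per week.
Known contribution: 1/45 per week.
So Crew B's rate is 1/15 − 1/45 = 2/45, meaning 45/2 weeks alone.

45/2 weeks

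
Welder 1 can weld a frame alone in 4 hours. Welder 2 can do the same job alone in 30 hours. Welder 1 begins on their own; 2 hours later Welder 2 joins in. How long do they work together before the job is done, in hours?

In the first 2 hours Welder 1 alone does 2/4 = 1/2 of the job, leaving 1/2.
Once everyone is working, combined rate: 1/4 + 1/30 = (15 + 2)/60 = 17/60 per hour.
Remaining 1/2 at 17/60 per hour takes 30/17 hours.

30/17 hours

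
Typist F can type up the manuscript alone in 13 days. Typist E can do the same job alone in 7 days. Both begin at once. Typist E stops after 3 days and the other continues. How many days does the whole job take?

In the first 3 days the combined rate is 20/91, so 60/91 of the job is done, leaving 31/91.
After Typist E leaves the rate is 1/13 per day; the remaining 31/91 takes 31/7 days.
Total = 3 + 31/7 = 52/7 days.

52/7 days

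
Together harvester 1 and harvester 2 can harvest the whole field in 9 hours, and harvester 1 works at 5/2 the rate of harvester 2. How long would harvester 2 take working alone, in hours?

Let harvester 2's rate be r; then harvester 1's rate is (5/2)r, so together (5/2 + 1)r = (7/2)r = 1/9.
Thus r = 2/63 per hour.
Harvester 2 alone: 63/2 hours; harvester 1 alone: 63/5 hours.

63/2 hours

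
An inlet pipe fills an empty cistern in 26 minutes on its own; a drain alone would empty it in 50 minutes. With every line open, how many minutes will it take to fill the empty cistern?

Net rate = 1/26 − 1/50 = (25 − 13)/650 = 12/650 = 6/325 per minute.
Filling time = 1 ÷ (6/325) = 325/6 minutes.

325/6 minutes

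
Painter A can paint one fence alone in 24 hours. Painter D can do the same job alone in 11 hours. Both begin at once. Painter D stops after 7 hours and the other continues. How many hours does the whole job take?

In the first 7 hours the combined rate is 35/264, so 245/264 of the job is done, leaving 19/264.
After painter D leaves the rate is 1/24 per hour; the remaining 19/264 takes 19/11 hours.
Total = 7 + 19/11 = 96/11 hours.

96/11 hours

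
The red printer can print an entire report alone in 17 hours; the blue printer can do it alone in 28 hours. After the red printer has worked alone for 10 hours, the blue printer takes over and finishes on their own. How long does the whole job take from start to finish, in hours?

366/17 hours

In 10 hours the red printer does 10/17 of the job, leaving 7/17.
The blue printer works at 1/28 per hour, so finishing takes 7/17 ÷ 1/28 = 196/17 hours.
Total time = 10 + 196/17 = 366/17 hours.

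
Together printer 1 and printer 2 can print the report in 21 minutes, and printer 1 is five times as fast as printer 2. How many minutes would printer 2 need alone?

Let printer 2's rate be r; then printer 1's rate is 5r, so together (5 + 1)r = 6r = 1/21.
Thus r = 1/126 per minute.
Printer 2 alone: 126 minutes; printer 1 alone: 126/5 minutes.

126 minutes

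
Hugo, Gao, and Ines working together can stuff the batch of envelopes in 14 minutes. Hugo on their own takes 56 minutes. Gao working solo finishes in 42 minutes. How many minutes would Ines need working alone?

168/5 minutes

Combined rate is 1/14 per minute.
Known contribution: 1/56 + 1/42 = (3 + 4)/168 = 7/168 = 1/24 per minute.
So Ines's rate is 1/14 − 1/24 = 5/168, meaning 168/5 minutes alone.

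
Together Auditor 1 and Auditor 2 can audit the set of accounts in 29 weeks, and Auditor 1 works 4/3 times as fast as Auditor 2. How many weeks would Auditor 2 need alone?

203/3 weeks

Let Auditor 2's rate be r; then Auditor 1's rate is (4/3)r, so together (4/3 + 1)r = (7/3)r = 1/29.
Thus r = 3/203 per week.
Auditor 2 alone: 203/3 weeks; Auditor 1 alone: 203/4 weeks.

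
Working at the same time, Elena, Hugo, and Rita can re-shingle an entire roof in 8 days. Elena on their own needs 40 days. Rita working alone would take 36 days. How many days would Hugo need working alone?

180/13 days

Combined rate is 1/8 per day.
Known contribution: 1/40 + 1/36 = (9 + 10)/360 = 19/360 per day.
So Hugo's rate is 1/8 − 19/360 = 13/180, meaning 180/13 days alone.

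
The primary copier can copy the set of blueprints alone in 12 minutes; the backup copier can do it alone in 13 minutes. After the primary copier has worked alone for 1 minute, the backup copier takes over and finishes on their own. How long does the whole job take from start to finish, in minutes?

In 1 minute the primary copier does 1/12 of the job, leaving 11/12.
The backup copier works at 1/13 per minute, so finishing takes 11/12 ÷ 1/13 = 143/12 minutes.
Total time = 1 + 143/12 = 155/12 minutes.

155/12 minutes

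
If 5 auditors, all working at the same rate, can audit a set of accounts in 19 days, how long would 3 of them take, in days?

Total work is 5·19 = 95 auditor-days.
With 3 auditors: 95/3 days.

95/3 days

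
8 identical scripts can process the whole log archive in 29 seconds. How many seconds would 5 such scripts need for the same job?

Total work is 8·29 = 232 script-seconds.
With 5 scripts: 232/5 seconds.

232/5 seconds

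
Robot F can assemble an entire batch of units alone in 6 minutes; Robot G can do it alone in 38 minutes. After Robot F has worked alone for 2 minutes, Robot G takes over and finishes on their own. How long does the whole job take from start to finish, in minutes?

In 2 minutes Robot F does 2/6 = 1/3 of the job, leaving 2/3.
Robot G works at 1/38 per minute, so finishing takes 2/3 ÷ 1/38 = 76/3 minutes.
Total time = 2 + 76/3 = 82/3 minutes.

82/3 minutes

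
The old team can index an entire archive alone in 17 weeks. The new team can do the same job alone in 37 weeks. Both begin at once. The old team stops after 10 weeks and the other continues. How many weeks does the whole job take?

In the first 10 weeks the combined rate is 54/629, so 540/629 of the job is done, leaving 89/629.
After the old team leaves the rate is 1/37 per week; the remaining 89/629 takes 89/17 weeks.
Total = 10 + 89/17 = 259/17 weeks.

259/17 weeks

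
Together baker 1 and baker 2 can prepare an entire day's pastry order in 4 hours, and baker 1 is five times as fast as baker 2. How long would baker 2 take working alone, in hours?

Let baker 2's rate be r; then baker 1's rate is 5r, so together (5 + 1)r = 6r = 1/4.
Thus r = 1/24 per hour.
Baker 2 alone: 24 hours; baker 1 alone: 24/5 hours.

24 hours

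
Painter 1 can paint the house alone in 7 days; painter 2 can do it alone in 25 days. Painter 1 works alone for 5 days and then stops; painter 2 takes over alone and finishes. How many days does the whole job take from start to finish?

In 5 days painter 1 does 5/7 of the job, leaving 2/7.
Painter 2 works at 1/25 per day, so finishing takes 2/7 ÷ 1/25 = 50/7 days.
Total time = 5 + 50/7 = 85/7 days.

85/7 days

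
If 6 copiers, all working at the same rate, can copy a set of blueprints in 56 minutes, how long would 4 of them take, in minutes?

84 minutes

Total work is 6·56 = 336 copier-minutes.
With 4 copiers: 336/4 = 84 minutes.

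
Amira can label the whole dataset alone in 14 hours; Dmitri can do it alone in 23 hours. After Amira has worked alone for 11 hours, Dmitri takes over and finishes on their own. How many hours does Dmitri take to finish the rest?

69/14 hours

In 11 hours Amira does 11/14 of the job, leaving 3/14.
Dmitri works at 1/23 per hour, so finishing takes 3/14 ÷ 1/23 = 69/14 hours.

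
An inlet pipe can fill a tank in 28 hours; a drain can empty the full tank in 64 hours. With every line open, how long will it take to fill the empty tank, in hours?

Net rate = 1/28 − 1/64 = (16 − 7)/448 = 9/448 per hour.
Filling time = 1 ÷ (9/448) = 448/9 hours.

448/9 hours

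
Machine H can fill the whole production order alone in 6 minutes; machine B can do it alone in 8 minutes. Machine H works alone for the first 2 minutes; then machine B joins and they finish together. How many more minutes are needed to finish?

16/7 minutes

In 2 minutes machine H does 2/6 = 1/3 of the job, leaving 2/3.
Machine H and machine B together work at 7/24 per minute, so finishing takes 2/3 ÷ 7/24 = 16/7 minutes.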